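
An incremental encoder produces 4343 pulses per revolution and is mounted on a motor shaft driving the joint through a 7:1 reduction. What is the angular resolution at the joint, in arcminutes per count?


counts per rev = 4343
effective counts at joint = 4343 * 7 = 30401
resolution = 360*60 / 30401
= 0.7105 arcmin/count


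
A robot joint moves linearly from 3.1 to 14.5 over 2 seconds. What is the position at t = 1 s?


s = t/T = 1/2 = 0.5
p(t) = p0 + (pf-p0)*s
= 3.1 + (14.5 - 3.1) * 0.5
= 8.8


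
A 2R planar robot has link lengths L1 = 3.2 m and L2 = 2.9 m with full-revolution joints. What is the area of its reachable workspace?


r_max = L1 + L2 = 6.1 m
r_min = |L1 - L2| = 0.3 m
Area = pi*(r_max^2 - r_min^2)
= pi*(37.21 - 0.09)
= pi * 37.12
= 116.6159 m^2


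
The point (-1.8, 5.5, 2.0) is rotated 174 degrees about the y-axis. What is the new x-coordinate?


Rotation about y-axis: x' = x*cos(theta) + z*sin(theta)
= -1.8 * -0.9945 + 2.0 * 0.1045
= 1.9992


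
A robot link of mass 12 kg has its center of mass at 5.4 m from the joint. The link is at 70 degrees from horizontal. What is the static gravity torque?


tau = m*g*L*cos(angle)
= 12 * 9.81 * 5.4 * cos(70 deg)
= 12 * 9.81 * 5.4 * 0.342
= 217.4181 Nm


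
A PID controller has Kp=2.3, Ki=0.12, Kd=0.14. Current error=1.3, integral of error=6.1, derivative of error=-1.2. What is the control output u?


u = Kp*e + Ki*int(e) + Kd*de/dt
= 2.3*1.3 + 0.12*6.1 + 0.14*(-1.2)
= 2.99 + 0.732 + -0.168
= 3.554


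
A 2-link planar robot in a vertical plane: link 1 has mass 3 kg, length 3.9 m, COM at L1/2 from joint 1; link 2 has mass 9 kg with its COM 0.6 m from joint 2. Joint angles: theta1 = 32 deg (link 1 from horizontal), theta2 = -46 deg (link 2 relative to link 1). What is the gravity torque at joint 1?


Horizontal distance from joint 1 to link-1 COM:
  x_c1 = (L1/2)*cos(t1) = 1.95 * 0.848 = 1.6537 m
Horizontal distance from joint 1 to link-2 COM:
  x_c2 = L1*cos(t1) + Lc2*cos(t1+t2)
       = 3.9*0.848 + 0.6*0.9703 = 3.8896 m
tau1 = m1*g*x_c1 + m2*g*x_c2
     = 3*9.81*1.6537 + 9*9.81*3.8896
     = 48.6682 + 343.4097
     = 392.0779 Nm


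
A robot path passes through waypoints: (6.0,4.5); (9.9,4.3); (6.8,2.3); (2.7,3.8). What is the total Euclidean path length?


Segment lengths:
  seg1 = sqrt((3.9)^2 + (-0.2)^2) = 3.9051
  seg2 = sqrt((-3.1)^2 + (-2.0)^2) = 3.6892
  seg3 = sqrt((-4.1)^2 + (1.5)^2) = 4.3658
Total = 11.9601


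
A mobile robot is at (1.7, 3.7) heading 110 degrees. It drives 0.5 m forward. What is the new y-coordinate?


y_new = y0 + d*sin(theta)
= 3.7 + 0.5*sin(110)
= 3.7 + 0.4698
= 4.1698


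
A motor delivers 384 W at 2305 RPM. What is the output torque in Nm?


omega = 2305 * 2*pi/60 = 241.379 rad/s
tau = P / omega = 384 / 241.379
= 1.5909 Nm


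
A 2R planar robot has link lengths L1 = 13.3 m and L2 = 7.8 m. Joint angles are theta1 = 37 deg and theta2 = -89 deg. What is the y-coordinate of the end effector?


Convert angles to radians: theta1 = 0.6458, theta2 = -1.5533
y = L1*sin(theta1) + L2*sin(theta1+theta2)
y = 8.0041 + -6.1465
y = 1.8577


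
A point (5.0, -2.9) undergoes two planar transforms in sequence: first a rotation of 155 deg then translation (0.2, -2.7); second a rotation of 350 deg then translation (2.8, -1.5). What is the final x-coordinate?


After transform 1:
x1 = cos(155)*5.0 - sin(155)*-2.9 + 0.2 = -3.1059
y1 = sin(155)*5.0 + cos(155)*-2.9 + -2.7 = 2.0414
After transform 2:
x2 = cos(350)*-3.1059 - sin(350)*2.0414 + 2.8
= 0.0957


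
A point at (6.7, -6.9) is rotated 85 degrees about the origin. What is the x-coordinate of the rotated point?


x' = x*cos(theta) - y*sin(theta)
cos(85 deg) = 0.0872, sin(85 deg) = 0.9962
x' = 6.7 * 0.0872 - -6.9 * 0.9962
= 0.5839 - -6.8737
= 7.4577


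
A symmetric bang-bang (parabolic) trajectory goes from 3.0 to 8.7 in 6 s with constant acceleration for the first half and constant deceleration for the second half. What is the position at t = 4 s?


Symmetric rest-to-rest: each phase covers (pf-p0)/2 in time T/2. 0.5*a*(T/2)^2 = (pf-p0)/2 => a = 4*(pf-p0)/T^2
a = 4*(8.7-3.0)/6^2 = 0.6333
t = 4 is in the deceleration phase (t > T/2).
p = pf - 0.5*a*(T-t)^2 = 8.7 - 0.5*0.6333*2^2
= 7.4333


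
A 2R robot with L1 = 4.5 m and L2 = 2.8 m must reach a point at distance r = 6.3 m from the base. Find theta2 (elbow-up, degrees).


cos(theta2) = (r^2 - L1^2 - L2^2) / (2*L1*L2)
cos(theta2) = (39.69 - 20.25 - 7.84) / 25.2
cos(theta2) = 0.460317
theta2 = 62.5924 degrees


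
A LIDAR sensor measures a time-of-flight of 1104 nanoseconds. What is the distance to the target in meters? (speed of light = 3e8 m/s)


tof = 1104 ns = 1.104e-06 s
dist = c * tof / 2
= 3e8 * 1.104e-06 / 2
= 165.6 m


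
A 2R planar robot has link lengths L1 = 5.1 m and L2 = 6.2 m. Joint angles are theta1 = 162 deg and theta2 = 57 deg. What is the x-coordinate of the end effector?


Convert angles to radians: theta1 = 2.8274, theta2 = 0.9948
x = L1*cos(theta1) + L2*cos(theta1+theta2)
x = -4.8504 + -4.8183
x = -9.6687


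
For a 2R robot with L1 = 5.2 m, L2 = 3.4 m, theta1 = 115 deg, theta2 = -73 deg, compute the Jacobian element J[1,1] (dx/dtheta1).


J[1,1] = -L1*sin(t1) - L2*sin(t1+t2)
= -5.2*sin(115) - 3.4*sin(42)
= -6.9878


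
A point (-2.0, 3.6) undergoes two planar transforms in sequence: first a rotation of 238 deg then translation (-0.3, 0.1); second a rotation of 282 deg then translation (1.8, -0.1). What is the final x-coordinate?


After transform 1:
x1 = cos(238)*-2.0 - sin(238)*3.6 + -0.3 = 3.8128
y1 = sin(238)*-2.0 + cos(238)*3.6 + 0.1 = -0.1116
After transform 2:
x2 = cos(282)*3.8128 - sin(282)*-0.1116 + 1.8
= 2.4836


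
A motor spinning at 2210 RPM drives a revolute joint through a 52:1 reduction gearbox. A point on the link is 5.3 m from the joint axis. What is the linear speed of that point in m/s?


omega_motor = 2210 * 2*pi/60 = 231.4307 rad/s
omega_joint = omega_motor / 52 = 4.4506 rad/s
v = omega_joint * r = 4.4506 * 5.3
= 23.5881 m/s


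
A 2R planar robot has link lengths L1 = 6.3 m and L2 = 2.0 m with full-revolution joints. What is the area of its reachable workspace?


r_max = L1 + L2 = 8.3 m
r_min = |L1 - L2| = 4.3 m
Area = pi*(r_max^2 - r_min^2)
= pi*(68.89 - 18.49)
= pi * 50.4
= 158.3363 m^2


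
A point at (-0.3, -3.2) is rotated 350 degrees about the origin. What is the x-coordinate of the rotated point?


x' = x*cos(theta) - y*sin(theta)
cos(350 deg) = 0.9848, sin(350 deg) = -0.1736
x' = -0.3 * 0.9848 - -3.2 * -0.1736
= -0.2954 - 0.5557
= -0.8511


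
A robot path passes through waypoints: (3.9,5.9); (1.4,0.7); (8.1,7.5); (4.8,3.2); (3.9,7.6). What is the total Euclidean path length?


Segment lengths:
  seg1 = sqrt((-2.5)^2 + (-5.2)^2) = 5.7697
  seg2 = sqrt((6.7)^2 + (6.8)^2) = 9.5462
  seg3 = sqrt((-3.3)^2 + (-4.3)^2) = 5.4203
  seg4 = sqrt((-0.9)^2 + (4.4)^2) = 4.4911
Total = 25.2274


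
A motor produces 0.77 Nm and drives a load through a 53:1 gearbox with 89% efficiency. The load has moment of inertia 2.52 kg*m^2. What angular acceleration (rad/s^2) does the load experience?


tau_out = tau_motor * N * eta
= 0.77 * 53 * 0.89 = 36.3209 Nm
alpha = tau_out / I = 36.3209 / 2.52
= 14.4131 rad/s^2


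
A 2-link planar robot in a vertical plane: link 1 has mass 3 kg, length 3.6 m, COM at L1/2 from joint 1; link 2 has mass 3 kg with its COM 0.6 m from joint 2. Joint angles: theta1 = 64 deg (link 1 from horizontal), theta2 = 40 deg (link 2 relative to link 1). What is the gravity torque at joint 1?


Horizontal distance from joint 1 to link-1 COM:
  x_c1 = (L1/2)*cos(t1) = 1.8 * 0.4384 = 0.7891 m
Horizontal distance from joint 1 to link-2 COM:
  x_c2 = L1*cos(t1) + Lc2*cos(t1+t2)
       = 3.6*0.4384 + 0.6*-0.2419 = 1.433 m
tau1 = m1*g*x_c1 + m2*g*x_c2
     = 3*9.81*0.7891 + 3*9.81*1.433
     = 23.2223 + 42.1727
     = 65.395 Nm


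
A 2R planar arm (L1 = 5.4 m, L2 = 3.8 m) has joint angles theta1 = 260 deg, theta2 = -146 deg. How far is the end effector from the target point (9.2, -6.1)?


End effector via forward kinematics:
x = L1*cos(t1) + L2*cos(t1+t2) = -2.4833
y = L1*sin(t1) + L2*sin(t1+t2) = -1.8465
Distance to target:
d = sqrt((9.2 - -2.4833)^2 + (-6.1 - -1.8465)^2)
= sqrt(136.4995 + 18.0924)
= 12.4335 m


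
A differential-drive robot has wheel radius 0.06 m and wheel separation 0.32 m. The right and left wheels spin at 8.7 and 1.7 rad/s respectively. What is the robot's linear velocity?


vR = r*wR = 0.06*8.7 = 0.522 m/s
vL = r*wL = 0.06*1.7 = 0.102 m/s
v = (vR+vL)/2 = 0.312 m/s
omega = (vR-vL)/L = 1.3125 rad/s
linear velocity = 0.312 m/s


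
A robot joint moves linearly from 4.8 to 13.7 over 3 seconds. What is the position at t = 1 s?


s = t/T = 1/3 = 0.3333
p(t) = p0 + (pf-p0)*s
= 4.8 + (13.7 - 4.8) * 0.3333
= 7.7667


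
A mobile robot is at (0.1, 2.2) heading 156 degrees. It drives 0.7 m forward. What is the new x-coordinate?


x_new = x0 + d*cos(theta)
= 0.1 + 0.7*cos(156)
= 0.1 + -0.6395
= -0.5395


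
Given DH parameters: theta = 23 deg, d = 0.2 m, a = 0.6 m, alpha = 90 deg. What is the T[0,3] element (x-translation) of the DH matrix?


T[0,3] = a * cos(theta)
= 0.6 * cos(23 deg)
= 0.6 * 0.9205
= 0.5523


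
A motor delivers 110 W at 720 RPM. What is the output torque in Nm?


omega = 720 * 2*pi/60 = 75.3982 rad/s
tau = P / omega = 110 / 75.3982
= 1.4589 Nm


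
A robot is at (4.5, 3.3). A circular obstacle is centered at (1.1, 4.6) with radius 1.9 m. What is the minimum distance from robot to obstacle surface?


center_dist = sqrt((4.5-1.1)^2 + (3.3-4.6)^2)
= sqrt(11.56 + 1.69)
= 3.6401
min_dist = center_dist - radius = 3.6401 - 1.9 = 1.7401 m


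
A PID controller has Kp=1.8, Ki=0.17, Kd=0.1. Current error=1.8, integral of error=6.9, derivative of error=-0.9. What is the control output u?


u = Kp*e + Ki*int(e) + Kd*de/dt
= 1.8*1.8 + 0.17*6.9 + 0.1*(-0.9)
= 3.24 + 1.173 + -0.09
= 4.323


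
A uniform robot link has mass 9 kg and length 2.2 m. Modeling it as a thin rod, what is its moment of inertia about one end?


I = (1/3) * m * L^2
= (1/3) * 9 * 2.2^2
= 0.333333 * 9 * 4.84
= 14.52 kg*m^2


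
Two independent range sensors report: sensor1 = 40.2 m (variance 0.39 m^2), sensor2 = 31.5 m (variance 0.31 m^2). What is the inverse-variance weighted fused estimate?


w1 = (1/var1) / (1/var1 + 1/var2)
   = 2.5641 / (2.5641 + 3.2258) = 0.4429
w2 = 1 - w1 = 0.5571
fused = w1*s1 + w2*s2 = 17.8029 + 17.55
= 35.3529 m


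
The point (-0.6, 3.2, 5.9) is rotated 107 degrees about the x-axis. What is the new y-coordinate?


Rotation about x-axis: y' = y*cos(theta) - z*sin(theta)
= 3.2 * -0.2924 - 5.9 * 0.9563
= -6.5778


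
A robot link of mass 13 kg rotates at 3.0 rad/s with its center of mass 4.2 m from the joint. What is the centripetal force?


F = m * omega^2 * r
= 13 * 3.0^2 * 4.2
= 13 * 9.0 * 4.2
= 491.4 N


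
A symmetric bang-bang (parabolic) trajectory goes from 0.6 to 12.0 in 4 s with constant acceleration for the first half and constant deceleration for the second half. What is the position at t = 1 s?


Symmetric rest-to-rest: each phase covers (pf-p0)/2 in time T/2. 0.5*a*(T/2)^2 = (pf-p0)/2 => a = 4*(pf-p0)/T^2
a = 4*(12.0-0.6)/4^2 = 2.85
t = 1 is in the acceleration phase (t <= T/2).
p = p0 + 0.5*a*t^2 = 0.6 + 0.5*2.85*1^2
= 2.025


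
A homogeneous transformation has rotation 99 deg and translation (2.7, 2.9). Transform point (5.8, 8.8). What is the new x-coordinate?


x' = cos(theta)*px - sin(theta)*py + tx
= -0.1564*5.8 - 0.9877*8.8 + 2.7
= -6.899


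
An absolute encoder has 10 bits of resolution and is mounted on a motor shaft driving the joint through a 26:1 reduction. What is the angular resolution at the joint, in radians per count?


counts = 2^10 = 1024
effective counts at joint = 1024 * 26 = 26624
resolution = 2*pi / 26624
= 2.3600e-04 rad/count


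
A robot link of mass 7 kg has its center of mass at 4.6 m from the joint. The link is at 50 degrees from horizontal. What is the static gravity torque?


tau = m*g*L*cos(angle)
= 7 * 9.81 * 4.6 * cos(50 deg)
= 7 * 9.81 * 4.6 * 0.6428
= 203.045 Nm


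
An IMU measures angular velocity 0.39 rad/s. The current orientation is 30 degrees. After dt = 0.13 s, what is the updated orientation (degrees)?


delta_theta = w * dt = 0.39 * 0.13 = 0.0507 rad
= 2.9049 deg
theta_new = 30 + 2.9049 = 32.9049 deg


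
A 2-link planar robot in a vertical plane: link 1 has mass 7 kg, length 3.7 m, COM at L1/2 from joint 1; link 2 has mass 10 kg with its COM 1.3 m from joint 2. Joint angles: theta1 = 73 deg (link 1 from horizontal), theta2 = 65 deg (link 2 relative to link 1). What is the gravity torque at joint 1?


Horizontal distance from joint 1 to link-1 COM:
  x_c1 = (L1/2)*cos(t1) = 1.85 * 0.2924 = 0.5409 m
Horizontal distance from joint 1 to link-2 COM:
  x_c2 = L1*cos(t1) + Lc2*cos(t1+t2)
       = 3.7*0.2924 + 1.3*-0.7431 = 0.1157 m
tau1 = m1*g*x_c1 + m2*g*x_c2
     = 7*9.81*0.5409 + 10*9.81*0.1157
     = 37.1428 + 11.3489
     = 48.4917 Nm


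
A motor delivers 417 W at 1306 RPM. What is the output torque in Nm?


omega = 1306 * 2*pi/60 = 136.764 rad/s
tau = P / omega = 417 / 136.764
= 3.049 Nm


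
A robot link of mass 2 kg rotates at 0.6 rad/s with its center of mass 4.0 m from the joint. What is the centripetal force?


F = m * omega^2 * r
= 2 * 0.6^2 * 4.0
= 2 * 0.36 * 4.0
= 2.88 N


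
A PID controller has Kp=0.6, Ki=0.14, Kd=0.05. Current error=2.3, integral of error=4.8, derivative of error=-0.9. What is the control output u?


u = Kp*e + Ki*int(e) + Kd*de/dt
= 0.6*2.3 + 0.14*4.8 + 0.05*(-0.9)
= 1.38 + 0.672 + -0.045
= 2.007


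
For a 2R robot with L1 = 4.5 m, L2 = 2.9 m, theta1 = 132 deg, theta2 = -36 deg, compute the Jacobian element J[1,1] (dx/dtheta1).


J[1,1] = -L1*sin(t1) - L2*sin(t1+t2)
= -4.5*sin(132) - 2.9*sin(96)
= -6.2283


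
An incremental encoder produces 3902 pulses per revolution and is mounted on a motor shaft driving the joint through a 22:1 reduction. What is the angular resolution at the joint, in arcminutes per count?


counts per rev = 3902
effective counts at joint = 3902 * 22 = 85844
resolution = 360*60 / 85844
= 0.2516 arcmin/count


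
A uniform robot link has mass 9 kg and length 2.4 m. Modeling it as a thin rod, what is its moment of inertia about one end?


I = (1/3) * m * L^2
= (1/3) * 9 * 2.4^2
= 0.333333 * 9 * 5.76
= 17.28 kg*m^2


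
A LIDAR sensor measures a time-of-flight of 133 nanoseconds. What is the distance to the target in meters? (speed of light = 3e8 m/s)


tof = 133 ns = 1.33e-07 s
dist = c * tof / 2
= 3e8 * 1.33e-07 / 2
= 19.95 m


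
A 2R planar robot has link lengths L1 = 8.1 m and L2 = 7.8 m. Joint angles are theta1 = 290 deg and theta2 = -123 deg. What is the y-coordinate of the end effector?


Convert angles to radians: theta1 = 5.0615, theta2 = -2.1468
y = L1*sin(theta1) + L2*sin(theta1+theta2)
y = -7.6115 + 1.7546
y = -5.8569


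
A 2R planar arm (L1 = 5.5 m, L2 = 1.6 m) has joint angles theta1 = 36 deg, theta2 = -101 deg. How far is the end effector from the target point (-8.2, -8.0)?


End effector via forward kinematics:
x = L1*cos(t1) + L2*cos(t1+t2) = 5.1258
y = L1*sin(t1) + L2*sin(t1+t2) = 1.7827
Distance to target:
d = sqrt((-8.2 - 5.1258)^2 + (-8.0 - 1.7827)^2)
= sqrt(177.5765 + 95.7017)
= 16.5311 m


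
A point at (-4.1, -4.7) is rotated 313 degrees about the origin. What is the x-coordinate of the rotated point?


x' = x*cos(theta) - y*sin(theta)
cos(313 deg) = 0.682, sin(313 deg) = -0.7314
x' = -4.1 * 0.682 - -4.7 * -0.7314
= -2.7962 - 3.4374
= -6.2336


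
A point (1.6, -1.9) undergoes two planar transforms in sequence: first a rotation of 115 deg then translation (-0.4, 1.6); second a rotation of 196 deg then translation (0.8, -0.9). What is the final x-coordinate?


After transform 1:
x1 = cos(115)*1.6 - sin(115)*-1.9 + -0.4 = 0.6458
y1 = sin(115)*1.6 + cos(115)*-1.9 + 1.6 = 3.8531
After transform 2:
x2 = cos(196)*0.6458 - sin(196)*3.8531 + 0.8
= 1.2413


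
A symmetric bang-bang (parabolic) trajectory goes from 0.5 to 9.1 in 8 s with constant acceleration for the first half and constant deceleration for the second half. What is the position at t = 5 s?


Symmetric rest-to-rest: each phase covers (pf-p0)/2 in time T/2. 0.5*a*(T/2)^2 = (pf-p0)/2 => a = 4*(pf-p0)/T^2
a = 4*(9.1-0.5)/8^2 = 0.5375
t = 5 is in the deceleration phase (t > T/2).
p = pf - 0.5*a*(T-t)^2 = 9.1 - 0.5*0.5375*3^2
= 6.6813


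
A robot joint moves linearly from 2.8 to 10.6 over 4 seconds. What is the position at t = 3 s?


s = t/T = 3/4 = 0.75
p(t) = p0 + (pf-p0)*s
= 2.8 + (10.6 - 2.8) * 0.75
= 8.65


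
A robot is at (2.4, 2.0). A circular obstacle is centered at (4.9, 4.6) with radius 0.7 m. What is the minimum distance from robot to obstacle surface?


center_dist = sqrt((2.4-4.9)^2 + (2.0-4.6)^2)
= sqrt(6.25 + 6.76)
= 3.6069
min_dist = center_dist - radius = 3.6069 - 0.7 = 2.9069 m


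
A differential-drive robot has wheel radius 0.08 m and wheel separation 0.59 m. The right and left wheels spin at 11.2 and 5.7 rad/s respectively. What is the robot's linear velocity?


vR = r*wR = 0.08*11.2 = 0.896 m/s
vL = r*wL = 0.08*5.7 = 0.456 m/s
v = (vR+vL)/2 = 0.676 m/s
omega = (vR-vL)/L = 0.7458 rad/s
linear velocity = 0.676 m/s


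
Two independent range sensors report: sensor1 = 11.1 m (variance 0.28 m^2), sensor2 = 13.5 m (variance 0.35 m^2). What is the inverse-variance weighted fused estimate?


w1 = (1/var1) / (1/var1 + 1/var2)
   = 3.5714 / (3.5714 + 2.8571) = 0.5556
w2 = 1 - w1 = 0.4444
fused = w1*s1 + w2*s2 = 6.1667 + 6.0
= 12.1667 m


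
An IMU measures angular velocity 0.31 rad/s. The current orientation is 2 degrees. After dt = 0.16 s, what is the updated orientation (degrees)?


delta_theta = w * dt = 0.31 * 0.16 = 0.0496 rad
= 2.8419 deg
theta_new = 2 + 2.8419 = 4.8419 deg


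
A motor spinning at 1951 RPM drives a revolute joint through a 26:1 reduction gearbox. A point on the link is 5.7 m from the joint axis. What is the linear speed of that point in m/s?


omega_motor = 1951 * 2*pi/60 = 204.3082 rad/s
omega_joint = omega_motor / 26 = 7.858 rad/s
v = omega_joint * r = 7.858 * 5.7
= 44.7907 m/s


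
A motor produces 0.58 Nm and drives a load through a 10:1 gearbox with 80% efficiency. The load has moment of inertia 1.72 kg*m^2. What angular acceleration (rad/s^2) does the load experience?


tau_out = tau_motor * N * eta
= 0.58 * 10 * 0.8 = 4.64 Nm
alpha = tau_out / I = 4.64 / 1.72
= 2.6977 rad/s^2


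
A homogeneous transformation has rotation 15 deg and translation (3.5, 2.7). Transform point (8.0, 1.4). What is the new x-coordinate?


x' = cos(theta)*px - sin(theta)*py + tx
= 0.9659*8.0 - 0.2588*1.4 + 3.5
= 10.8651


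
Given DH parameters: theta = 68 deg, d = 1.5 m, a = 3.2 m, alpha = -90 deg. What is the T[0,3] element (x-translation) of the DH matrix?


T[0,3] = a * cos(theta)
= 3.2 * cos(68 deg)
= 3.2 * 0.3746
= 1.1987


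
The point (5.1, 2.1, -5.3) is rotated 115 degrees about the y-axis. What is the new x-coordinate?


Rotation about y-axis: x' = x*cos(theta) + z*sin(theta)
= 5.1 * -0.4226 + -5.3 * 0.9063
= -6.9588


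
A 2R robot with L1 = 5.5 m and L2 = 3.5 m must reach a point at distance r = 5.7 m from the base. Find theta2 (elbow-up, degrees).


cos(theta2) = (r^2 - L1^2 - L2^2) / (2*L1*L2)
cos(theta2) = (32.49 - 30.25 - 12.25) / 38.5
cos(theta2) = -0.26
theta2 = 105.0701 degrees


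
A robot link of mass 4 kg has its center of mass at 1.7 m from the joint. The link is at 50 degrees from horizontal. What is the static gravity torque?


tau = m*g*L*cos(angle)
= 4 * 9.81 * 1.7 * cos(50 deg)
= 4 * 9.81 * 1.7 * 0.6428
= 42.8791 Nm


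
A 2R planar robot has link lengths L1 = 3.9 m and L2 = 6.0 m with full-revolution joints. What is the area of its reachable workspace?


r_max = L1 + L2 = 9.9 m
r_min = |L1 - L2| = 2.1 m
Area = pi*(r_max^2 - r_min^2)
= pi*(98.01 - 4.41)
= pi * 93.6
= 294.0531 m^2


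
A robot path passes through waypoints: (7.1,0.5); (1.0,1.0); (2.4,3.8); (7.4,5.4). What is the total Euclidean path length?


Segment lengths:
  seg1 = sqrt((-6.1)^2 + (0.5)^2) = 6.1205
  seg2 = sqrt((1.4)^2 + (2.8)^2) = 3.1305
  seg3 = sqrt((5.0)^2 + (1.6)^2) = 5.2498
Total = 14.5007


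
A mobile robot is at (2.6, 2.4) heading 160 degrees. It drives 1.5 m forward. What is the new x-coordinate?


x_new = x0 + d*cos(theta)
= 2.6 + 1.5*cos(160)
= 2.6 + -1.4095
= 1.1905


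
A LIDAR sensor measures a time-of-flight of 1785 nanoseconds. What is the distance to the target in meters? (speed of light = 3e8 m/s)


tof = 1785 ns = 1.785e-06 s
dist = c * tof / 2
= 3e8 * 1.785e-06 / 2
= 267.75 m


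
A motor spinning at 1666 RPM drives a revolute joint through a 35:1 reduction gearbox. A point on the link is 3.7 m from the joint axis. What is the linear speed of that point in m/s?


omega_motor = 1666 * 2*pi/60 = 174.4631 rad/s
omega_joint = omega_motor / 35 = 4.9847 rad/s
v = omega_joint * r = 4.9847 * 3.7
= 18.4432 m/s


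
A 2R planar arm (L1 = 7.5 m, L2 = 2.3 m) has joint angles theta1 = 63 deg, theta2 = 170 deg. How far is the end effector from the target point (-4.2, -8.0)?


End effector via forward kinematics:
x = L1*cos(t1) + L2*cos(t1+t2) = 2.0208
y = L1*sin(t1) + L2*sin(t1+t2) = 4.8457
Distance to target:
d = sqrt((-4.2 - 2.0208)^2 + (-8.0 - 4.8457)^2)
= sqrt(38.6978 + 165.0117)
= 14.2727 m


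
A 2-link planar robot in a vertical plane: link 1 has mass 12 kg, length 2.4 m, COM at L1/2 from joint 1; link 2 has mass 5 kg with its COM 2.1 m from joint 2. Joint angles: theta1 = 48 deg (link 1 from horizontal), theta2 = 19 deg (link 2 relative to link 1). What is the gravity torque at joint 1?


Horizontal distance from joint 1 to link-1 COM:
  x_c1 = (L1/2)*cos(t1) = 1.2 * 0.6691 = 0.803 m
Horizontal distance from joint 1 to link-2 COM:
  x_c2 = L1*cos(t1) + Lc2*cos(t1+t2)
       = 2.4*0.6691 + 2.1*0.3907 = 2.4264 m
tau1 = m1*g*x_c1 + m2*g*x_c2
     = 12*9.81*0.803 + 5*9.81*2.4264
     = 94.5241 + 119.0173
     = 213.5414 Nm


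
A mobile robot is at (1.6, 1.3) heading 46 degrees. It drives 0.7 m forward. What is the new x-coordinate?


x_new = x0 + d*cos(theta)
= 1.6 + 0.7*cos(46)
= 1.6 + 0.4863
= 2.0863


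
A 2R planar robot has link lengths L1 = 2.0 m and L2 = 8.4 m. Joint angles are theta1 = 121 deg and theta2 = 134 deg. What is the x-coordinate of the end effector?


Convert angles to radians: theta1 = 2.1118, theta2 = 2.3387
x = L1*cos(theta1) + L2*cos(theta1+theta2)
x = -1.0301 + -2.1741
x = -3.2042


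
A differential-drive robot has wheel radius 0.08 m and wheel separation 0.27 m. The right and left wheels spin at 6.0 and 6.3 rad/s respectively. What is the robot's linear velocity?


vR = r*wR = 0.08*6.0 = 0.48 m/s
vL = r*wL = 0.08*6.3 = 0.504 m/s
v = (vR+vL)/2 = 0.492 m/s
omega = (vR-vL)/L = -0.0889 rad/s
linear velocity = 0.492 m/s


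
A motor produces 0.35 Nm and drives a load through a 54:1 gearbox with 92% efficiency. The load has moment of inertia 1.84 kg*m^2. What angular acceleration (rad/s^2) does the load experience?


tau_out = tau_motor * N * eta
= 0.35 * 54 * 0.92 = 17.388 Nm
alpha = tau_out / I = 17.388 / 1.84
= 9.45 rad/s^2


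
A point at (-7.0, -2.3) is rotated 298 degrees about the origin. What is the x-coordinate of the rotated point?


x' = x*cos(theta) - y*sin(theta)
cos(298 deg) = 0.4695, sin(298 deg) = -0.8829
x' = -7.0 * 0.4695 - -2.3 * -0.8829
= -3.2863 - 2.0308
= -5.3171


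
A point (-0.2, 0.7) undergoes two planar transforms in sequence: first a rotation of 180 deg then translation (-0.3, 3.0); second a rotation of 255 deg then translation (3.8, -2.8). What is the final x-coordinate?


After transform 1:
x1 = cos(180)*-0.2 - sin(180)*0.7 + -0.3 = -0.1
y1 = sin(180)*-0.2 + cos(180)*0.7 + 3.0 = 2.3
After transform 2:
x2 = cos(255)*-0.1 - sin(255)*2.3 + 3.8
= 6.0475


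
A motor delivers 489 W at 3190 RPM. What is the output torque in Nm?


omega = 3190 * 2*pi/60 = 334.056 rad/s
tau = P / omega = 489 / 334.056
= 1.4638 Nm


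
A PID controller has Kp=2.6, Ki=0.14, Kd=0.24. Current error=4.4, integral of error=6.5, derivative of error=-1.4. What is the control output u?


u = Kp*e + Ki*int(e) + Kd*de/dt
= 2.6*4.4 + 0.14*6.5 + 0.24*(-1.4)
= 11.44 + 0.91 + -0.336
= 12.014


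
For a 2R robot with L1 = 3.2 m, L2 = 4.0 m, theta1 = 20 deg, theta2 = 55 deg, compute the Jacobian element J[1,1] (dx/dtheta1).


J[1,1] = -L1*sin(t1) - L2*sin(t1+t2)
= -3.2*sin(20) - 4.0*sin(75)
= -4.9582


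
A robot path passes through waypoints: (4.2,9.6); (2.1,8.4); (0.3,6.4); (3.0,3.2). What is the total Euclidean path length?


Segment lengths:
  seg1 = sqrt((-2.1)^2 + (-1.2)^2) = 2.4187
  seg2 = sqrt((-1.8)^2 + (-2.0)^2) = 2.6907
  seg3 = sqrt((2.7)^2 + (-3.2)^2) = 4.1869
Total = 9.2963


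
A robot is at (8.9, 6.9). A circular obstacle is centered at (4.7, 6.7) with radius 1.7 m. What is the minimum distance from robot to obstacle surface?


center_dist = sqrt((8.9-4.7)^2 + (6.9-6.7)^2)
= sqrt(17.64 + 0.04)
= 4.2048
min_dist = center_dist - radius = 4.2048 - 1.7 = 2.5048 m


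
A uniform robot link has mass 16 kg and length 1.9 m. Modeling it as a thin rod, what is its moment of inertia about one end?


I = (1/3) * m * L^2
= (1/3) * 16 * 1.9^2
= 0.333333 * 16 * 3.61
= 19.2533 kg*m^2


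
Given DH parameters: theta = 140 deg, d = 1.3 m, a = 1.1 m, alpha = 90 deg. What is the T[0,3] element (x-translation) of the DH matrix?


T[0,3] = a * cos(theta)
= 1.1 * cos(140 deg)
= 1.1 * -0.766
= -0.8426


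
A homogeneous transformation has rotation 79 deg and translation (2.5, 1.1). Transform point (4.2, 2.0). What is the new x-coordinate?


x' = cos(theta)*px - sin(theta)*py + tx
= 0.1908*4.2 - 0.9816*2.0 + 2.5
= 1.3381


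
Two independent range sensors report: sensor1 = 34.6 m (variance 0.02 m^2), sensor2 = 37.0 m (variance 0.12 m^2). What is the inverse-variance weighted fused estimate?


w1 = (1/var1) / (1/var1 + 1/var2)
   = 50.0 / (50.0 + 8.3333) = 0.8571
w2 = 1 - w1 = 0.1429
fused = w1*s1 + w2*s2 = 29.6571 + 5.2857
= 34.9429 m


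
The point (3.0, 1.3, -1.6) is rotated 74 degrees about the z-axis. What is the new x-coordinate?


Rotation about z-axis: x' = x*cos(theta) - y*sin(theta)
= 3.0 * 0.2756 - 1.3 * 0.9613
= -0.4227


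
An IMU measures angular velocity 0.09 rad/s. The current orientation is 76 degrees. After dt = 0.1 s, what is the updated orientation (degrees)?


delta_theta = w * dt = 0.09 * 0.1 = 0.009 rad
= 0.5157 deg
theta_new = 76 + 0.5157 = 76.5157 deg


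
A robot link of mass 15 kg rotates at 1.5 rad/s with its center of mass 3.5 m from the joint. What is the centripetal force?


F = m * omega^2 * r
= 15 * 1.5^2 * 3.5
= 15 * 2.25 * 3.5
= 118.125 N


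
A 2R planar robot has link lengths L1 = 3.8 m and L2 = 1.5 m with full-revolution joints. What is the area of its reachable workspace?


r_max = L1 + L2 = 5.3 m
r_min = |L1 - L2| = 2.3 m
Area = pi*(r_max^2 - r_min^2)
= pi*(28.09 - 5.29)
= pi * 22.8
= 71.6283 m^2


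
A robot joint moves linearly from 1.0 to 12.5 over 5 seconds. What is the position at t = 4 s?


s = t/T = 4/5 = 0.8
p(t) = p0 + (pf-p0)*s
= 1.0 + (12.5 - 1.0) * 0.8
= 10.2


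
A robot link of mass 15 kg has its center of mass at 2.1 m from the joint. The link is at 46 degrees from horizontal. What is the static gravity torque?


tau = m*g*L*cos(angle)
= 15 * 9.81 * 2.1 * cos(46 deg)
= 15 * 9.81 * 2.1 * 0.6947
= 214.6599 Nm


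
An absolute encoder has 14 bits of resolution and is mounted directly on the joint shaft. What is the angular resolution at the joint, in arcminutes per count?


counts = 2^14 = 16384
resolution = 360*60 / 16384
= 1.3184 arcmin/count


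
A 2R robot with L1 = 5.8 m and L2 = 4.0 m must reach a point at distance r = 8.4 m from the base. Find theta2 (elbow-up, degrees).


cos(theta2) = (r^2 - L1^2 - L2^2) / (2*L1*L2)
cos(theta2) = (70.56 - 33.64 - 16.0) / 46.4
cos(theta2) = 0.450862
theta2 = 63.201 degrees


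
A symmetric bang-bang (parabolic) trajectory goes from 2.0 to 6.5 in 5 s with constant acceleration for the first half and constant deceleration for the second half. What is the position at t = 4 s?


Symmetric rest-to-rest: each phase covers (pf-p0)/2 in time T/2. 0.5*a*(T/2)^2 = (pf-p0)/2 => a = 4*(pf-p0)/T^2
a = 4*(6.5-2.0)/5^2 = 0.72
t = 4 is in the deceleration phase (t > T/2).
p = pf - 0.5*a*(T-t)^2 = 6.5 - 0.5*0.72*1^2
= 6.14


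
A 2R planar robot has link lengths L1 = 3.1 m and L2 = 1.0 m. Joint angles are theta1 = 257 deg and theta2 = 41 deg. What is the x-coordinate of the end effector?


Convert angles to radians: theta1 = 4.4855, theta2 = 0.7156
x = L1*cos(theta1) + L2*cos(theta1+theta2)
x = -0.6973 + 0.4695
x = -0.2279


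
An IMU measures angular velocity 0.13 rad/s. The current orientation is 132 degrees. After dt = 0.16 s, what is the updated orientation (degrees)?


delta_theta = w * dt = 0.13 * 0.16 = 0.0208 rad
= 1.1918 deg
theta_new = 132 + 1.1918 = 133.1918 deg


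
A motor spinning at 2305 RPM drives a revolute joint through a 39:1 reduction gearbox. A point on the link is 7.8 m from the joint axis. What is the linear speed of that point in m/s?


omega_motor = 2305 * 2*pi/60 = 241.379 rad/s
omega_joint = omega_motor / 39 = 6.1892 rad/s
v = omega_joint * r = 6.1892 * 7.8
= 48.2758 m/s


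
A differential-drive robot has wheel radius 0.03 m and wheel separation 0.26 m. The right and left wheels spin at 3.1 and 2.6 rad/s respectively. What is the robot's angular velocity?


vR = r*wR = 0.03*3.1 = 0.093 m/s
vL = r*wL = 0.03*2.6 = 0.078 m/s
v = (vR+vL)/2 = 0.0855 m/s
omega = (vR-vL)/L = 0.0577 rad/s
angular velocity = 0.0577 rad/s


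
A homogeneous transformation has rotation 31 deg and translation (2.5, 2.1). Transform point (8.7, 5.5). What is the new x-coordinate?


x' = cos(theta)*px - sin(theta)*py + tx
= 0.8572*8.7 - 0.515*5.5 + 2.5
= 7.1246


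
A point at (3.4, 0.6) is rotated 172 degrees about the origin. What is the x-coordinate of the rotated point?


x' = x*cos(theta) - y*sin(theta)
cos(172 deg) = -0.9903, sin(172 deg) = 0.1392
x' = 3.4 * -0.9903 - 0.6 * 0.1392
= -3.3669 - 0.0835
= -3.4504


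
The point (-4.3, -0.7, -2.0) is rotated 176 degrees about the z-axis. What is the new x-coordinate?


Rotation about z-axis: x' = x*cos(theta) - y*sin(theta)
= -4.3 * -0.9976 - -0.7 * 0.0698
= 4.3384


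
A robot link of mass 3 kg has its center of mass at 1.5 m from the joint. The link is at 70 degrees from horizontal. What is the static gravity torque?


tau = m*g*L*cos(angle)
= 3 * 9.81 * 1.5 * cos(70 deg)
= 3 * 9.81 * 1.5 * 0.342
= 15.0985 Nm


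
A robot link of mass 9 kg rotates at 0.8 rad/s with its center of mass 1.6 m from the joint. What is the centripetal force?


F = m * omega^2 * r
= 9 * 0.8^2 * 1.6
= 9 * 0.64 * 1.6
= 9.216 N


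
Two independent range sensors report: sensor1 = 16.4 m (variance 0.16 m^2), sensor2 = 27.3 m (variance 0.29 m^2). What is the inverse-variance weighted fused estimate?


w1 = (1/var1) / (1/var1 + 1/var2)
   = 6.25 / (6.25 + 3.4483) = 0.6444
w2 = 1 - w1 = 0.3556
fused = w1*s1 + w2*s2 = 10.5689 + 9.7067
= 20.2756 m


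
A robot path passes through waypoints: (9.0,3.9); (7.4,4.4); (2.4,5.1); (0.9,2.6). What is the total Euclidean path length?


Segment lengths:
  seg1 = sqrt((-1.6)^2 + (0.5)^2) = 1.6763
  seg2 = sqrt((-5.0)^2 + (0.7)^2) = 5.0488
  seg3 = sqrt((-1.5)^2 + (-2.5)^2) = 2.9155
Total = 9.6405


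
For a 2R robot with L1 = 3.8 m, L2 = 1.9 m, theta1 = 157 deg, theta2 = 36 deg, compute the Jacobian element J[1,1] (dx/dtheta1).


J[1,1] = -L1*sin(t1) - L2*sin(t1+t2)
= -3.8*sin(157) - 1.9*sin(193)
= -1.0574


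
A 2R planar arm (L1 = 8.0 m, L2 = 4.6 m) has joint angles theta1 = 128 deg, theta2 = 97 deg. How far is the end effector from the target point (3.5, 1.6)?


End effector via forward kinematics:
x = L1*cos(t1) + L2*cos(t1+t2) = -8.178
y = L1*sin(t1) + L2*sin(t1+t2) = 3.0514
Distance to target:
d = sqrt((3.5 - -8.178)^2 + (1.6 - 3.0514)^2)
= sqrt(136.3753 + 2.1065)
= 11.7678 m


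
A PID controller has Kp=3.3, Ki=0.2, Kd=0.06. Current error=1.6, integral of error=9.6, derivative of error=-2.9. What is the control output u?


u = Kp*e + Ki*int(e) + Kd*de/dt
= 3.3*1.6 + 0.2*9.6 + 0.06*(-2.9)
= 5.28 + 1.92 + -0.174
= 7.026


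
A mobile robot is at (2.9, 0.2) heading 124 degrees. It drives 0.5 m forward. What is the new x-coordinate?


x_new = x0 + d*cos(theta)
= 2.9 + 0.5*cos(124)
= 2.9 + -0.2796
= 2.6204


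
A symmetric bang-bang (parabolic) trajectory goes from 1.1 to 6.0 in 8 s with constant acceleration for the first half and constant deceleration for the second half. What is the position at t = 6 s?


Symmetric rest-to-rest: each phase covers (pf-p0)/2 in time T/2. 0.5*a*(T/2)^2 = (pf-p0)/2 => a = 4*(pf-p0)/T^2
a = 4*(6.0-1.1)/8^2 = 0.3063
t = 6 is in the deceleration phase (t > T/2).
p = pf - 0.5*a*(T-t)^2 = 6.0 - 0.5*0.3063*2^2
= 5.3875


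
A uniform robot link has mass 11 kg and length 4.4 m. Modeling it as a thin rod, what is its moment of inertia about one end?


I = (1/3) * m * L^2
= (1/3) * 11 * 4.4^2
= 0.333333 * 11 * 19.36
= 70.9867 kg*m^2


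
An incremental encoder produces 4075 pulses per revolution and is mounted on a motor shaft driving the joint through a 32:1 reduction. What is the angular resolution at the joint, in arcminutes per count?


counts per rev = 4075
effective counts at joint = 4075 * 32 = 130400
resolution = 360*60 / 130400
= 0.1656 arcmin/count


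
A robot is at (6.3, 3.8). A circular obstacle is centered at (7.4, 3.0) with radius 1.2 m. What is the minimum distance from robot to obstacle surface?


center_dist = sqrt((6.3-7.4)^2 + (3.8-3.0)^2)
= sqrt(1.21 + 0.64)
= 1.3601
min_dist = center_dist - radius = 1.3601 - 1.2 = 0.1601 m


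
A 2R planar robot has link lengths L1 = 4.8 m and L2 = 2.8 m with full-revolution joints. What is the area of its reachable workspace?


r_max = L1 + L2 = 7.6 m
r_min = |L1 - L2| = 2.0 m
Area = pi*(r_max^2 - r_min^2)
= pi*(57.76 - 4.0)
= pi * 53.76
= 168.892 m^2


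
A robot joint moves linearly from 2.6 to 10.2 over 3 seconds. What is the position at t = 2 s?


s = t/T = 2/3 = 0.6667
p(t) = p0 + (pf-p0)*s
= 2.6 + (10.2 - 2.6) * 0.6667
= 7.6667


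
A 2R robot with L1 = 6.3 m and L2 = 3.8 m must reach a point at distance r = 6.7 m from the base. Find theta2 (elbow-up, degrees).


cos(theta2) = (r^2 - L1^2 - L2^2) / (2*L1*L2)
cos(theta2) = (44.89 - 39.69 - 14.44) / 47.88
cos(theta2) = -0.192982
theta2 = 101.1269 degrees


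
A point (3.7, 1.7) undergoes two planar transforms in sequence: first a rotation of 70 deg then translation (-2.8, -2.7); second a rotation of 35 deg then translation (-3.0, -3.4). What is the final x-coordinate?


After transform 1:
x1 = cos(70)*3.7 - sin(70)*1.7 + -2.8 = -3.132
y1 = sin(70)*3.7 + cos(70)*1.7 + -2.7 = 1.3583
After transform 2:
x2 = cos(35)*-3.132 - sin(35)*1.3583 + -3.0
= -6.3447


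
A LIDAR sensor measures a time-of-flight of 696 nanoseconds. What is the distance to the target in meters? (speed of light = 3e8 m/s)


tof = 696 ns = 6.96e-07 s
dist = c * tof / 2
= 3e8 * 6.96e-07 / 2
= 104.4 m


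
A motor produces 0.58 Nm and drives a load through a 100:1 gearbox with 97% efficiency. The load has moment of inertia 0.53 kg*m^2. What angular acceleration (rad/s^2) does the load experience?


tau_out = tau_motor * N * eta
= 0.58 * 100 * 0.97 = 56.26 Nm
alpha = tau_out / I = 56.26 / 0.53
= 106.1509 rad/s^2


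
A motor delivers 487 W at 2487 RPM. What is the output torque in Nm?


omega = 2487 * 2*pi/60 = 260.438 rad/s
tau = P / omega = 487 / 260.438
= 1.8699 Nm


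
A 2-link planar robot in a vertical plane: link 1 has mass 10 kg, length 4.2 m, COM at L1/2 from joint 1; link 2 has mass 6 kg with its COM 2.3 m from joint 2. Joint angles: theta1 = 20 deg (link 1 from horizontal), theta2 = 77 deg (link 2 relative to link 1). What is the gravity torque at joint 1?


Horizontal distance from joint 1 to link-1 COM:
  x_c1 = (L1/2)*cos(t1) = 2.1 * 0.9397 = 1.9734 m
Horizontal distance from joint 1 to link-2 COM:
  x_c2 = L1*cos(t1) + Lc2*cos(t1+t2)
       = 4.2*0.9397 + 2.3*-0.1219 = 3.6664 m
tau1 = m1*g*x_c1 + m2*g*x_c2
     = 10*9.81*1.9734 + 6*9.81*3.6664
     = 193.5861 + 215.8049
     = 409.3909 Nm


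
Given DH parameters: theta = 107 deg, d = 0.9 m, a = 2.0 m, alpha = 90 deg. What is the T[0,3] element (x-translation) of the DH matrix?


T[0,3] = a * cos(theta)
= 2.0 * cos(107 deg)
= 2.0 * -0.2924
= -0.5847


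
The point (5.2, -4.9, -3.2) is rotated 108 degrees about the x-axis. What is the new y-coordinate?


Rotation about x-axis: y' = y*cos(theta) - z*sin(theta)
= -4.9 * -0.309 - -3.2 * 0.9511
= 4.5576


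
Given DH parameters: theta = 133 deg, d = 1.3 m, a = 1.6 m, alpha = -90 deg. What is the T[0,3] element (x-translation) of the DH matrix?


T[0,3] = a * cos(theta)
= 1.6 * cos(133 deg)
= 1.6 * -0.682
= -1.0912


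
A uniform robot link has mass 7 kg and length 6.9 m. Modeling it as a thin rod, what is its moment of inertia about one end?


I = (1/3) * m * L^2
= (1/3) * 7 * 6.9^2
= 0.333333 * 7 * 47.61
= 111.09 kg*m^2


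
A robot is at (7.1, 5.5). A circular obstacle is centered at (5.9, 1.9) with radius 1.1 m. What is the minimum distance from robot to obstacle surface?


center_dist = sqrt((7.1-5.9)^2 + (5.5-1.9)^2)
= sqrt(1.44 + 12.96)
= 3.7947
min_dist = center_dist - radius = 3.7947 - 1.1 = 2.6947 m


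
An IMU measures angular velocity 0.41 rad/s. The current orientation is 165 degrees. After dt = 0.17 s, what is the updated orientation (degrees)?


delta_theta = w * dt = 0.41 * 0.17 = 0.0697 rad
= 3.9935 deg
theta_new = 165 + 3.9935 = 168.9935 deg


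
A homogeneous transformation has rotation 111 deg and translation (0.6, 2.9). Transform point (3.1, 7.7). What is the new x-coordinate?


x' = cos(theta)*px - sin(theta)*py + tx
= -0.3584*3.1 - 0.9336*7.7 + 0.6
= -7.6995


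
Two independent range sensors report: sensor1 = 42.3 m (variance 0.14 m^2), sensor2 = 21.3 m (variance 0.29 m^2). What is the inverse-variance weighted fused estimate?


w1 = (1/var1) / (1/var1 + 1/var2)
   = 7.1429 / (7.1429 + 3.4483) = 0.6744
w2 = 1 - w1 = 0.3256
fused = w1*s1 + w2*s2 = 28.5279 + 6.9349
= 35.4628 m


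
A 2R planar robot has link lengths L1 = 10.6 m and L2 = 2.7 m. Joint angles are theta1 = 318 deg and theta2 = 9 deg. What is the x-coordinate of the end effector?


Convert angles to radians: theta1 = 5.5501, theta2 = 0.1571
x = L1*cos(theta1) + L2*cos(theta1+theta2)
x = 7.8773 + 2.2644
x = 10.1417


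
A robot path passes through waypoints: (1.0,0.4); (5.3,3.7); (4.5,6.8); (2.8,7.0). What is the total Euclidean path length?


Segment lengths:
  seg1 = sqrt((4.3)^2 + (3.3)^2) = 5.4203
  seg2 = sqrt((-0.8)^2 + (3.1)^2) = 3.2016
  seg3 = sqrt((-1.7)^2 + (0.2)^2) = 1.7117
Total = 10.3336


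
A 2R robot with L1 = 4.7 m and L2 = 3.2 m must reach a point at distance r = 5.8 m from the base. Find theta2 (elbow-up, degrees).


cos(theta2) = (r^2 - L1^2 - L2^2) / (2*L1*L2)
cos(theta2) = (33.64 - 22.09 - 10.24) / 30.08
cos(theta2) = 0.043551
theta2 = 87.5039 degrees


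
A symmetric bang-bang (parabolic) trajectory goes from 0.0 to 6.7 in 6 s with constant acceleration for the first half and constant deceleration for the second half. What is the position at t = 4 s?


Symmetric rest-to-rest: each phase covers (pf-p0)/2 in time T/2. 0.5*a*(T/2)^2 = (pf-p0)/2 => a = 4*(pf-p0)/T^2
a = 4*(6.7-0.0)/6^2 = 0.7444
t = 4 is in the deceleration phase (t > T/2).
p = pf - 0.5*a*(T-t)^2 = 6.7 - 0.5*0.7444*2^2
= 5.2111


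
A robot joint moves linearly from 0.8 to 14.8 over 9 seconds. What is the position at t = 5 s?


s = t/T = 5/9 = 0.5556
p(t) = p0 + (pf-p0)*s
= 0.8 + (14.8 - 0.8) * 0.5556
= 8.5778
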